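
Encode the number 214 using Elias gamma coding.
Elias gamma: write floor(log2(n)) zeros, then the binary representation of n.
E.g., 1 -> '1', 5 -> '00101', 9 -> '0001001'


num_bits = floor(log2(214)) + 1 = 8
leading_zeros = num_bits - 1 = 7
binary(214) = 11010110

Elias gamma(214) = '0000000' + '11010110' = 000000011010110 (15 bits)


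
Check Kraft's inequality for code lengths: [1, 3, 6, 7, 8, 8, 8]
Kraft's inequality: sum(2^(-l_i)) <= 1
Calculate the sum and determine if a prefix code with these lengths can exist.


Sum = 2^(-1) + 2^(-3) + 2^(-6) + 2^(-7) + 2^(-8) + 2^(-8) + 2^(-8)
    = 0.5 + 0.125 + 0.015625 + 0.0078125 + 0.00390625 + 0.00390625 + 0.00390625
    = 169/256 = 0.66015625
Since 0.66015625 <= 1, Kraft's inequality IS satisfied.
A prefix code with these lengths CAN exist.

Kraft sum = 0.66015625. Satisfied.


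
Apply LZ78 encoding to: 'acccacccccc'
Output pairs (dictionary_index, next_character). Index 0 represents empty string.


LZ78 encoding steps:
Dictionary: {0: ''}
Step 1: w='' (idx 0), next='a' -> output (0, 'a'), add 'a' as idx 1
Step 2: w='' (idx 0), next='c' -> output (0, 'c'), add 'c' as idx 2
Step 3: w='c' (idx 2), next='c' -> output (2, 'c'), add 'cc' as idx 3
Step 4: w='a' (idx 1), next='c' -> output (1, 'c'), add 'ac' as idx 4
Step 5: w='cc' (idx 3), next='c' -> output (3, 'c'), add 'ccc' as idx 5
Step 6: w='cc' (idx 3), end of input -> output (3, '')


Encoded: [(0, 'a'), (0, 'c'), (2, 'c'), (1, 'c'), (3, 'c'), (3, '')]


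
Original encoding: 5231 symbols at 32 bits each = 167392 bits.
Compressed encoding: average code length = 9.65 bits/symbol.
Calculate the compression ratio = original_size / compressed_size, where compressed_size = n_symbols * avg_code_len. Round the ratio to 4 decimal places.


original_size = n_symbols * orig_bits = 5231 * 32 = 167392 bits
compressed_size = n_symbols * avg_code_len = 5231 * 9.65 = 50479.15 bits
ratio = original_size / compressed_size = 167392 / 50479.15 = 3.3161

Compression ratio = 3.3161


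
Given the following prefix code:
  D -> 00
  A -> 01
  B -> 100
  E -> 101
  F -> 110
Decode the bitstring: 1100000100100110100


Decoding step by step:
Bits 110 -> F
Bits 00 -> D
Bits 00 -> D
Bits 100 -> B
Bits 100 -> B
Bits 110 -> F
Bits 100 -> B


Decoded message: FDDBBFB


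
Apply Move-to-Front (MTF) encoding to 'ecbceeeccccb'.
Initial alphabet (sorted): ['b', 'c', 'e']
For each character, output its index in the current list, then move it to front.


MTF encoding:
'e': index 2 in ['b', 'c', 'e'] -> ['e', 'b', 'c']
'c': index 2 in ['e', 'b', 'c'] -> ['c', 'e', 'b']
'b': index 2 in ['c', 'e', 'b'] -> ['b', 'c', 'e']
'c': index 1 in ['b', 'c', 'e'] -> ['c', 'b', 'e']
'e': index 2 in ['c', 'b', 'e'] -> ['e', 'c', 'b']
'e': index 0 in ['e', 'c', 'b'] -> ['e', 'c', 'b']
'e': index 0 in ['e', 'c', 'b'] -> ['e', 'c', 'b']
'c': index 1 in ['e', 'c', 'b'] -> ['c', 'e', 'b']
'c': index 0 in ['c', 'e', 'b'] -> ['c', 'e', 'b']
'c': index 0 in ['c', 'e', 'b'] -> ['c', 'e', 'b']
'c': index 0 in ['c', 'e', 'b'] -> ['c', 'e', 'b']
'b': index 2 in ['c', 'e', 'b'] -> ['b', 'c', 'e']


Output: [2, 2, 2, 1, 2, 0, 0, 1, 0, 0, 0, 2]


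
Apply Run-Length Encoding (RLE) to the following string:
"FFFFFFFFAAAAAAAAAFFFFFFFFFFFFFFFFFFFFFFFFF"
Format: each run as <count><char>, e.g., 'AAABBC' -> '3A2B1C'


Scanning runs left to right:
  i=0: run of 'F' x 8 -> '8F'
  i=8: run of 'A' x 9 -> '9A'
  i=17: run of 'F' x 25 -> '25F'

RLE = 8F9A25F


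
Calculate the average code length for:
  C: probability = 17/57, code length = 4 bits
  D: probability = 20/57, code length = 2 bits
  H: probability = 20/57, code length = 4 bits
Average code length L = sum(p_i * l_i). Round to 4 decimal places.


Weighted contributions p_i * l_i:
  C: (17/57) * 4 = 68/57
  D: (20/57) * 2 = 40/57
  H: (20/57) * 4 = 80/57
Sum = (68 + 40 + 80)/57 = 188/57

L = 188/57 = 3.2982 bits/symbol


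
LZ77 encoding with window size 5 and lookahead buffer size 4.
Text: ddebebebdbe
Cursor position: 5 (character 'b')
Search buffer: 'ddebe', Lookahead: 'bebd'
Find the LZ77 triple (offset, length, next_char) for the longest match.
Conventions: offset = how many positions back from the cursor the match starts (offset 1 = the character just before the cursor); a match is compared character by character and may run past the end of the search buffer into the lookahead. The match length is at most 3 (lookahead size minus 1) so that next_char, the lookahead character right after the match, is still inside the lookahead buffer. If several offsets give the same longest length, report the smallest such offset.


Try each offset into the search buffer:
  offset=1 (pos 4, char 'e'): match length 0
  offset=2 (pos 3, char 'b'): match length 3
  offset=3 (pos 2, char 'e'): match length 0
  offset=4 (pos 1, char 'd'): match length 0
  offset=5 (pos 0, char 'd'): match length 0
Longest match has length 3 at offset 2.
next_char = character at position 5 + 3 = 8 -> 'd'

Best match: offset=2, length=3 (matching 'beb' starting at position 3)
LZ77 triple: (2, 3, 'd')


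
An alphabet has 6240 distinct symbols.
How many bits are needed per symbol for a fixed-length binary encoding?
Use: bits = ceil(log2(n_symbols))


log2(6240) = 12.6073
Bracket: 2^12 = 4096 < 6240 <= 2^13 = 8192
So ceil(log2(6240)) = 13

bits = ceil(log2(6240)) = ceil(12.6073) = 13 bits


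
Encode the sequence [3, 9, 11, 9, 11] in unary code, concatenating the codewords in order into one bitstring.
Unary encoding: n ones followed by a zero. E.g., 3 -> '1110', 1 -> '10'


Encode each number as n ones followed by a terminating 0:
  3 -> 1110 (4 bits)
  9 -> 1111111110 (10 bits)
  11 -> 111111111110 (12 bits)
  9 -> 1111111110 (10 bits)
  11 -> 111111111110 (12 bits)
Total length = 4 + 10 + 12 + 10 + 12 = 48 bits.

Unary([3, 9, 11, 9, 11]) = 111011111111101111111111101111111110111111111110 (48 bits)


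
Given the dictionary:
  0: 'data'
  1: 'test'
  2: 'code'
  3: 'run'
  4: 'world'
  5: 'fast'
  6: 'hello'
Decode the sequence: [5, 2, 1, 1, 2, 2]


Look up each index in the dictionary:
  5 -> 'fast'
  2 -> 'code'
  1 -> 'test'
  1 -> 'test'
  2 -> 'code'
  2 -> 'code'

Decoded: "fast code test test code code"


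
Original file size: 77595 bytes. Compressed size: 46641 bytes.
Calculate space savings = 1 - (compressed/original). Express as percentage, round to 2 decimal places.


ratio = compressed/original = 46641/77595 = 0.601083
savings = 1 - ratio = 1 - 0.601083 = 0.398917
as a percentage: 0.398917 * 100 = 39.89%

Space savings = 1 - 46641/77595 = 39.89%


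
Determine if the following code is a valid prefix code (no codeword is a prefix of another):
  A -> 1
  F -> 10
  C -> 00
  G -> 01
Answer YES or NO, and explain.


Checking each pair (does one codeword prefix another?):
  A='1' vs F='10': prefix -- VIOLATION

NO -- this is NOT a valid prefix code. A (1) is a prefix of F (10).


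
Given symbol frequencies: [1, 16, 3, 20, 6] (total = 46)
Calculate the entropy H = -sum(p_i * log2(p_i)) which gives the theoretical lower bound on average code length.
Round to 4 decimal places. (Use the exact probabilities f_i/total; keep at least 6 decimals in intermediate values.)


Per-symbol terms -p_i * log2(p_i) with p_i = f_i/46:
  p = 1/46 = 0.021739: log2(p) = -5.523562, -p*log2(p) = 0.120077
  p = 16/46 = 0.347826: log2(p) = -1.523562, -p*log2(p) = 0.529935
  p = 3/46 = 0.065217: log2(p) = -3.938599, -p*log2(p) = 0.256865
  p = 20/46 = 0.434783: log2(p) = -1.201634, -p*log2(p) = 0.522450
  p = 6/46 = 0.130435: log2(p) = -2.938599, -p*log2(p) = 0.383296
H = 0.120077 + 0.529935 + 0.256865 + 0.522450 + 0.383296 = 1.812623

H = 1.8126 bits/symbol


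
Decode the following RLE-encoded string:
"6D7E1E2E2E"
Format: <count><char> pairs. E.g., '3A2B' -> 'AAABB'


Expanding each <count><char> pair:
  6D -> 'DDDDDD'
  7E -> 'EEEEEEE'
  1E -> 'E'
  2E -> 'EE'
  2E -> 'EE'

Decoded = DDDDDDEEEEEEEEEEEE


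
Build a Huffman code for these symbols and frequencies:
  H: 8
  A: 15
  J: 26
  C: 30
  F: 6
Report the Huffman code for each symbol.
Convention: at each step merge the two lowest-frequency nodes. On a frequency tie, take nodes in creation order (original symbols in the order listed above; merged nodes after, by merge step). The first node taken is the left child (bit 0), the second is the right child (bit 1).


Huffman tree construction:
Step 1: Merge F(6) + H(8) = 14
Step 2: Merge (F+H)(14) + A(15) = 29
Step 3: Merge J(26) + ((F+H)+A)(29) = 55
Step 4: Merge C(30) + (J+((F+H)+A))(55) = 85
Read each symbol's code off the tree from the root (left child = 0, right child = 1).

Codes:
  H: 1101 (length 4)
  A: 111 (length 3)
  J: 10 (length 2)
  C: 0 (length 1)
  F: 1100 (length 4)
Average code length: 183/85 = 2.1529 bits/symbol


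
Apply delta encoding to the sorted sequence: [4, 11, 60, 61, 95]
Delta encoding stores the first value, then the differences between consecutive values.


First value: 4
Deltas:
  11 - 4 = 7
  60 - 11 = 49
  61 - 60 = 1
  95 - 61 = 34


Delta encoded: [4, 7, 49, 1, 34]


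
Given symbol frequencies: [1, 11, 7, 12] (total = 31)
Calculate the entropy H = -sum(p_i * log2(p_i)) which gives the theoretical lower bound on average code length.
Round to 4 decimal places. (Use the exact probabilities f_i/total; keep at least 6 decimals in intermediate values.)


Per-symbol terms -p_i * log2(p_i) with p_i = f_i/31:
  p = 1/31 = 0.032258: log2(p) = -4.954196, -p*log2(p) = 0.159813
  p = 11/31 = 0.354839: log2(p) = -1.494765, -p*log2(p) = 0.530400
  p = 7/31 = 0.225806: log2(p) = -2.146841, -p*log2(p) = 0.484771
  p = 12/31 = 0.387097: log2(p) = -1.369234, -p*log2(p) = 0.530026
H = 0.159813 + 0.530400 + 0.484771 + 0.530026 = 1.705010

H = 1.705 bits/symbol


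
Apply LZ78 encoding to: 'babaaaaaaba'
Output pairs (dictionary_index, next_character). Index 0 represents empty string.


LZ78 encoding steps:
Dictionary: {0: ''}
Step 1: w='' (idx 0), next='b' -> output (0, 'b'), add 'b' as idx 1
Step 2: w='' (idx 0), next='a' -> output (0, 'a'), add 'a' as idx 2
Step 3: w='b' (idx 1), next='a' -> output (1, 'a'), add 'ba' as idx 3
Step 4: w='a' (idx 2), next='a' -> output (2, 'a'), add 'aa' as idx 4
Step 5: w='aa' (idx 4), next='a' -> output (4, 'a'), add 'aaa' as idx 5
Step 6: w='ba' (idx 3), end of input -> output (3, '')


Encoded: [(0, 'b'), (0, 'a'), (1, 'a'), (2, 'a'), (4, 'a'), (3, '')]


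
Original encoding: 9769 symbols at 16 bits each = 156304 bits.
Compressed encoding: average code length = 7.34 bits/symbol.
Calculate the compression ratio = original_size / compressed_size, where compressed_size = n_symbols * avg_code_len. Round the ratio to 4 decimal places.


original_size = n_symbols * orig_bits = 9769 * 16 = 156304 bits
compressed_size = n_symbols * avg_code_len = 9769 * 7.34 = 71704.46 bits
ratio = original_size / compressed_size = 156304 / 71704.46 = 2.1798

Compression ratio = 2.1798


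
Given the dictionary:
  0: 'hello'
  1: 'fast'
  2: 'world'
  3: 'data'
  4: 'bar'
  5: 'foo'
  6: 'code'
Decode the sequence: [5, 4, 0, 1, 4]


Look up each index in the dictionary:
  5 -> 'foo'
  4 -> 'bar'
  0 -> 'hello'
  1 -> 'fast'
  4 -> 'bar'

Decoded: "foo bar hello fast bar"


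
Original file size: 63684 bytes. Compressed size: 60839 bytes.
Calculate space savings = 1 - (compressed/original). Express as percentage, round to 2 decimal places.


ratio = compressed/original = 60839/63684 = 0.955326
savings = 1 - ratio = 1 - 0.955326 = 0.044674
as a percentage: 0.044674 * 100 = 4.47%

Space savings = 1 - 60839/63684 = 4.47%


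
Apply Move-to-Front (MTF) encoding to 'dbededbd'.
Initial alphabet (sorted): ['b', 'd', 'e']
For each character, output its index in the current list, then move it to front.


MTF encoding:
'd': index 1 in ['b', 'd', 'e'] -> ['d', 'b', 'e']
'b': index 1 in ['d', 'b', 'e'] -> ['b', 'd', 'e']
'e': index 2 in ['b', 'd', 'e'] -> ['e', 'b', 'd']
'd': index 2 in ['e', 'b', 'd'] -> ['d', 'e', 'b']
'e': index 1 in ['d', 'e', 'b'] -> ['e', 'd', 'b']
'd': index 1 in ['e', 'd', 'b'] -> ['d', 'e', 'b']
'b': index 2 in ['d', 'e', 'b'] -> ['b', 'd', 'e']
'd': index 1 in ['b', 'd', 'e'] -> ['d', 'b', 'e']


Output: [1, 1, 2, 2, 1, 1, 2, 1]


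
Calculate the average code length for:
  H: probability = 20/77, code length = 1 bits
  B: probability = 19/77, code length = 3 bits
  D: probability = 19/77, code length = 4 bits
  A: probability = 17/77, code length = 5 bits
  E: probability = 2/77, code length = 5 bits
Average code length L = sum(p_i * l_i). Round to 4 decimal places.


Weighted contributions p_i * l_i:
  H: (20/77) * 1 = 20/77
  B: (19/77) * 3 = 57/77
  D: (19/77) * 4 = 76/77
  A: (17/77) * 5 = 85/77
  E: (2/77) * 5 = 10/77
Sum = (20 + 57 + 76 + 85 + 10)/77 = 248/77

L = 248/77 = 3.2208 bits/symbol


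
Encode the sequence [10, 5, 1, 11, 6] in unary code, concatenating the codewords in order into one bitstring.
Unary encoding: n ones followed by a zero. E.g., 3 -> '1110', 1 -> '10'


Encode each number as n ones followed by a terminating 0:
  10 -> 11111111110 (11 bits)
  5 -> 111110 (6 bits)
  1 -> 10 (2 bits)
  11 -> 111111111110 (12 bits)
  6 -> 1111110 (7 bits)
Total length = 11 + 6 + 2 + 12 + 7 = 38 bits.

Unary([10, 5, 1, 11, 6]) = 11111111110111110101111111111101111110 (38 bits)


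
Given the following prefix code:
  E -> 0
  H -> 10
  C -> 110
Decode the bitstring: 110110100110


Decoding step by step:
Bits 110 -> C
Bits 110 -> C
Bits 10 -> H
Bits 0 -> E
Bits 110 -> C


Decoded message: CCHEC


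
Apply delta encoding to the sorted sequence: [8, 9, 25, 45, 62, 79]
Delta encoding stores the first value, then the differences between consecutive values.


First value: 8
Deltas:
  9 - 8 = 1
  25 - 9 = 16
  45 - 25 = 20
  62 - 45 = 17
  79 - 62 = 17


Delta encoded: [8, 1, 16, 20, 17, 17]


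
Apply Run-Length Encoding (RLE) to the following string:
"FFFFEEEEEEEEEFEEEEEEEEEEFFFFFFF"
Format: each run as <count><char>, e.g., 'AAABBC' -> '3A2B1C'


Scanning runs left to right:
  i=0: run of 'F' x 4 -> '4F'
  i=4: run of 'E' x 9 -> '9E'
  i=13: run of 'F' x 1 -> '1F'
  i=14: run of 'E' x 10 -> '10E'
  i=24: run of 'F' x 7 -> '7F'

RLE = 4F9E1F10E7F


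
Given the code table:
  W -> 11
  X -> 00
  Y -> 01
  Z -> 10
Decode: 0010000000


Decoding:
00 -> X
10 -> Z
00 -> X
00 -> X
00 -> X


Result: XZXXX


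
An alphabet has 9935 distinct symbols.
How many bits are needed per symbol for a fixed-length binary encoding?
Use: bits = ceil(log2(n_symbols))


log2(9935) = 13.2783
Bracket: 2^13 = 8192 < 9935 <= 2^14 = 16384
So ceil(log2(9935)) = 14

bits = ceil(log2(9935)) = ceil(13.2783) = 14 bits


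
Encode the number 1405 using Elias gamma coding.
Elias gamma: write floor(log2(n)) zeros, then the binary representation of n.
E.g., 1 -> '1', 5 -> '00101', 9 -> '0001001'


num_bits = floor(log2(1405)) + 1 = 11
leading_zeros = num_bits - 1 = 10
binary(1405) = 10101111101

Elias gamma(1405) = '0000000000' + '10101111101' = 000000000010101111101 (21 bits)


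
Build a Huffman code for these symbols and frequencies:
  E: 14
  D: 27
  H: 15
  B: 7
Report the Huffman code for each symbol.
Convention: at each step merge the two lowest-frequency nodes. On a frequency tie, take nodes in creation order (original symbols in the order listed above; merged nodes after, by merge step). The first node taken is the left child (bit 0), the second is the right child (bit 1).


Huffman tree construction:
Step 1: Merge B(7) + E(14) = 21
Step 2: Merge H(15) + (B+E)(21) = 36
Step 3: Merge D(27) + (H+(B+E))(36) = 63
Read each symbol's code off the tree from the root (left child = 0, right child = 1).

Codes:
  E: 111 (length 3)
  D: 0 (length 1)
  H: 10 (length 2)
  B: 110 (length 3)
Average code length: 120/63 = 1.9048 bits/symbol


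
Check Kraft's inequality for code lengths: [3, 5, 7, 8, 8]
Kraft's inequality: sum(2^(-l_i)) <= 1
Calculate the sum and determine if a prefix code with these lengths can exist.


Sum = 2^(-3) + 2^(-5) + 2^(-7) + 2^(-8) + 2^(-8)
    = 0.125 + 0.03125 + 0.0078125 + 0.00390625 + 0.00390625
    = 44/256 = 0.171875
Since 0.171875 <= 1, Kraft's inequality IS satisfied.
A prefix code with these lengths CAN exist.

Kraft sum = 0.171875. Satisfied.


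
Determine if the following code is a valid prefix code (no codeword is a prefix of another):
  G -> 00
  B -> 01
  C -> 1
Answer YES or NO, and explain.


Checking each pair (does one codeword prefix another?):
  G='00' vs B='01': no prefix
  G='00' vs C='1': no prefix
  B='01' vs G='00': no prefix
  B='01' vs C='1': no prefix
  C='1' vs G='00': no prefix
  C='1' vs B='01': no prefix
No violation found over all pairs.

YES -- this is a valid prefix code. No codeword is a prefix of any other codeword.


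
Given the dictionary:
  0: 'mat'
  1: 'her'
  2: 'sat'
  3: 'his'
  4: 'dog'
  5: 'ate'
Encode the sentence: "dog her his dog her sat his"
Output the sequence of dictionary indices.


Look up each word in the dictionary:
  'dog' -> 4
  'her' -> 1
  'his' -> 3
  'dog' -> 4
  'her' -> 1
  'sat' -> 2
  'his' -> 3

Encoded: [4, 1, 3, 4, 1, 2, 3]


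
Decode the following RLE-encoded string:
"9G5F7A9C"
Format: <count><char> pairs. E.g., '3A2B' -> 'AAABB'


Expanding each <count><char> pair:
  9G -> 'GGGGGGGGG'
  5F -> 'FFFFF'
  7A -> 'AAAAAAA'
  9C -> 'CCCCCCCCC'

Decoded = GGGGGGGGGFFFFFAAAAAAACCCCCCCCC


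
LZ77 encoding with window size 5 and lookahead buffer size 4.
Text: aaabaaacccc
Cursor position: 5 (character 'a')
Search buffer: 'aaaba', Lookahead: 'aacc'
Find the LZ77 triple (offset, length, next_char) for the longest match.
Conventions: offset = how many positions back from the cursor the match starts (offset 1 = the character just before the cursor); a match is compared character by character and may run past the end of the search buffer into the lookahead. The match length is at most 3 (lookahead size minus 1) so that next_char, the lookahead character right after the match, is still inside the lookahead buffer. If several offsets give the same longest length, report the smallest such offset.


Try each offset into the search buffer:
  offset=1 (pos 4, char 'a'): match length 2
  offset=2 (pos 3, char 'b'): match length 0
  offset=3 (pos 2, char 'a'): match length 1
  offset=4 (pos 1, char 'a'): match length 2
  offset=5 (pos 0, char 'a'): match length 2
Longest match has length 2, found at offsets 1, 4, 5; take the smallest, offset 1.
next_char = character at position 5 + 2 = 7 -> 'c'

Best match: offset=1, length=2 (matching 'aa' starting at position 4)
LZ77 triple: (1, 2, 'c')


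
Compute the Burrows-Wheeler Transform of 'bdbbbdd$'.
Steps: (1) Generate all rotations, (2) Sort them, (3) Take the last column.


Rotations (sorted):
  0: $bdbbbdd -> last char: d
  1: bbbdd$bd -> last char: d
  2: bbdd$bdb -> last char: b
  3: bdbbbdd$ -> last char: $
  4: bdd$bdbb -> last char: b
  5: d$bdbbbd -> last char: d
  6: dbbbdd$b -> last char: b
  7: dd$bdbbb -> last char: b


BWT = ddb$bdbb


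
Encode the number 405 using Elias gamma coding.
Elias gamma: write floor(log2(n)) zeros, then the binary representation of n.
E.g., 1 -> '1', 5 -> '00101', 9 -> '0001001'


num_bits = floor(log2(405)) + 1 = 9
leading_zeros = num_bits - 1 = 8
binary(405) = 110010101

Elias gamma(405) = '00000000' + '110010101' = 00000000110010101 (17 bits)


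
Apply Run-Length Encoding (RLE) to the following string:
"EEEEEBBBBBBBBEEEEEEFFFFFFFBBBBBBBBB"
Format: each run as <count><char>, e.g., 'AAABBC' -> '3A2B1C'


Scanning runs left to right:
  i=0: run of 'E' x 5 -> '5E'
  i=5: run of 'B' x 8 -> '8B'
  i=13: run of 'E' x 6 -> '6E'
  i=19: run of 'F' x 7 -> '7F'
  i=26: run of 'B' x 9 -> '9B'

RLE = 5E8B6E7F9B


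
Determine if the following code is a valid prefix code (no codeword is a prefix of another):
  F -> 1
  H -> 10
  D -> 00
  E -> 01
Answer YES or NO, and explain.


Checking each pair (does one codeword prefix another?):
  F='1' vs H='10': prefix -- VIOLATION

NO -- this is NOT a valid prefix code. F (1) is a prefix of H (10).


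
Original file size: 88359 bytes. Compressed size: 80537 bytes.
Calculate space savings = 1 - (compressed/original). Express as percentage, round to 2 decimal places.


ratio = compressed/original = 80537/88359 = 0.911475
savings = 1 - ratio = 1 - 0.911475 = 0.088525
as a percentage: 0.088525 * 100 = 8.85%

Space savings = 1 - 80537/88359 = 8.85%


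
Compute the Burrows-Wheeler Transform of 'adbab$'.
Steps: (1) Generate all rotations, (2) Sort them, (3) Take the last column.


Rotations (sorted):
  0: $adbab -> last char: b
  1: ab$adb -> last char: b
  2: adbab$ -> last char: $
  3: b$adba -> last char: a
  4: bab$ad -> last char: d
  5: dbab$a -> last char: a


BWT = bb$ada


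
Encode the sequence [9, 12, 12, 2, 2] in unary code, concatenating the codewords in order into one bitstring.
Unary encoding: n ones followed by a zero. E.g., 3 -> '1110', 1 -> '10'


Encode each number as n ones followed by a terminating 0:
  9 -> 1111111110 (10 bits)
  12 -> 1111111111110 (13 bits)
  12 -> 1111111111110 (13 bits)
  2 -> 110 (3 bits)
  2 -> 110 (3 bits)
Total length = 10 + 13 + 13 + 3 + 3 = 42 bits.

Unary([9, 12, 12, 2, 2]) = 111111111011111111111101111111111110110110 (42 bits)


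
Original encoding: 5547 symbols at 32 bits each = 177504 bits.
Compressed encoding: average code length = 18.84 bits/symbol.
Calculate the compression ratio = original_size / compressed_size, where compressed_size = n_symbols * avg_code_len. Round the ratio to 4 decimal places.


original_size = n_symbols * orig_bits = 5547 * 32 = 177504 bits
compressed_size = n_symbols * avg_code_len = 5547 * 18.84 = 104505.48 bits
ratio = original_size / compressed_size = 177504 / 104505.48 = 1.6985

Compression ratio = 1.6985


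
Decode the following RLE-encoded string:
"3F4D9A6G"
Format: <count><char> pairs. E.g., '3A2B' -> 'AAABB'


Expanding each <count><char> pair:
  3F -> 'FFF'
  4D -> 'DDDD'
  9A -> 'AAAAAAAAA'
  6G -> 'GGGGGG'

Decoded = FFFDDDDAAAAAAAAAGGGGGG


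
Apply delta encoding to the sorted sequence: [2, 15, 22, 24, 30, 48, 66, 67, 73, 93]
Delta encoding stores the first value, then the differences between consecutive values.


First value: 2
Deltas:
  15 - 2 = 13
  22 - 15 = 7
  24 - 22 = 2
  30 - 24 = 6
  48 - 30 = 18
  66 - 48 = 18
  67 - 66 = 1
  73 - 67 = 6
  93 - 73 = 20


Delta encoded: [2, 13, 7, 2, 6, 18, 18, 1, 6, 20]


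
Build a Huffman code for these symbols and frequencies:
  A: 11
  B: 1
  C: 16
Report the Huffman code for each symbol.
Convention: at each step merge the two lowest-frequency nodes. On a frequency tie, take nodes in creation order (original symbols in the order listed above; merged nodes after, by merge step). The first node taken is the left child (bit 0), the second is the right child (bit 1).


Huffman tree construction:
Step 1: Merge B(1) + A(11) = 12
Step 2: Merge (B+A)(12) + C(16) = 28
Read each symbol's code off the tree from the root (left child = 0, right child = 1).

Codes:
  A: 01 (length 2)
  B: 00 (length 2)
  C: 1 (length 1)
Average code length: 40/28 = 1.4286 bits/symbol


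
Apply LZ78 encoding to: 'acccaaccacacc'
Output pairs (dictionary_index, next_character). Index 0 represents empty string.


LZ78 encoding steps:
Dictionary: {0: ''}
Step 1: w='' (idx 0), next='a' -> output (0, 'a'), add 'a' as idx 1
Step 2: w='' (idx 0), next='c' -> output (0, 'c'), add 'c' as idx 2
Step 3: w='c' (idx 2), next='c' -> output (2, 'c'), add 'cc' as idx 3
Step 4: w='a' (idx 1), next='a' -> output (1, 'a'), add 'aa' as idx 4
Step 5: w='cc' (idx 3), next='a' -> output (3, 'a'), add 'cca' as idx 5
Step 6: w='c' (idx 2), next='a' -> output (2, 'a'), add 'ca' as idx 6
Step 7: w='cc' (idx 3), end of input -> output (3, '')


Encoded: [(0, 'a'), (0, 'c'), (2, 'c'), (1, 'a'), (3, 'a'), (2, 'a'), (3, '')]


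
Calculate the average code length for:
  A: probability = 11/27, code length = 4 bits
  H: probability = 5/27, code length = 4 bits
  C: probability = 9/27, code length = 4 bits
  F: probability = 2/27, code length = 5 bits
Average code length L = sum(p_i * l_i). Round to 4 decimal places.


Weighted contributions p_i * l_i:
  A: (11/27) * 4 = 44/27
  H: (5/27) * 4 = 20/27
  C: (9/27) * 4 = 36/27
  F: (2/27) * 5 = 10/27
Sum = (44 + 20 + 36 + 10)/27 = 110/27

L = 110/27 = 4.0741 bits/symbol


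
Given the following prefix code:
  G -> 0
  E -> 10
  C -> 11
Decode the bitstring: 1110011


Decoding step by step:
Bits 11 -> C
Bits 10 -> E
Bits 0 -> G
Bits 11 -> C


Decoded message: CEGC


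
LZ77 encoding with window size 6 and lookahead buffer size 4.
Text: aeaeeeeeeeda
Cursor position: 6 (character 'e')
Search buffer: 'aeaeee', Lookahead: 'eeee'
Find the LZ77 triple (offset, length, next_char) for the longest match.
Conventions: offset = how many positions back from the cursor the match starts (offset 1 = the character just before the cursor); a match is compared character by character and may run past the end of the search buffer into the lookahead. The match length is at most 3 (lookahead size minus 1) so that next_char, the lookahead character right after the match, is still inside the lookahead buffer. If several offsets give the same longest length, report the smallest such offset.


Try each offset into the search buffer:
  offset=1 (pos 5, char 'e'): match length 3
  offset=2 (pos 4, char 'e'): match length 3
  offset=3 (pos 3, char 'e'): match length 3
  offset=4 (pos 2, char 'a'): match length 0
  offset=5 (pos 1, char 'e'): match length 1
  offset=6 (pos 0, char 'a'): match length 0
Longest match has length 3, found at offsets 1, 2, 3; take the smallest, offset 1.
next_char = character at position 6 + 3 = 9 -> 'e'

Best match: offset=1, length=3 (matching 'eee' starting at position 5)
LZ77 triple: (1, 3, 'e')


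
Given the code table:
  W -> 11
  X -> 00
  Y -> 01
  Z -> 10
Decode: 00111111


Decoding:
00 -> X
11 -> W
11 -> W
11 -> W


Result: XWWW


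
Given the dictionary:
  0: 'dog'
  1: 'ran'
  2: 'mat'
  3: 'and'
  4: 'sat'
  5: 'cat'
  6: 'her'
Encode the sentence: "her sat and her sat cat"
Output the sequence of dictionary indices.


Look up each word in the dictionary:
  'her' -> 6
  'sat' -> 4
  'and' -> 3
  'her' -> 6
  'sat' -> 4
  'cat' -> 5

Encoded: [6, 4, 3, 6, 4, 5]


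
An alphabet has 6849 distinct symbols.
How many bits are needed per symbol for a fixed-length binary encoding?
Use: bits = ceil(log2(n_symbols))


log2(6849) = 12.7417
Bracket: 2^12 = 4096 < 6849 <= 2^13 = 8192
So ceil(log2(6849)) = 13

bits = ceil(log2(6849)) = ceil(12.7417) = 13 bits


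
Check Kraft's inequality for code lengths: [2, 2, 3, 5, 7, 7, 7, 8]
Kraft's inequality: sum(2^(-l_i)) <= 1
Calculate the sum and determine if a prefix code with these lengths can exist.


Sum = 2^(-2) + 2^(-2) + 2^(-3) + 2^(-5) + 2^(-7) + 2^(-7) + 2^(-7) + 2^(-8)
    = 0.25 + 0.25 + 0.125 + 0.03125 + 0.0078125 + 0.0078125 + 0.0078125 + 0.00390625
    = 175/256 = 0.68359375
Since 0.68359375 <= 1, Kraft's inequality IS satisfied.
A prefix code with these lengths CAN exist.

Kraft sum = 0.68359375. Satisfied.


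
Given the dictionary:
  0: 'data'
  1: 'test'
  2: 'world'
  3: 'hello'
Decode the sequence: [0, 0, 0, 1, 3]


Look up each index in the dictionary:
  0 -> 'data'
  0 -> 'data'
  0 -> 'data'
  1 -> 'test'
  3 -> 'hello'

Decoded: "data data data test hello"


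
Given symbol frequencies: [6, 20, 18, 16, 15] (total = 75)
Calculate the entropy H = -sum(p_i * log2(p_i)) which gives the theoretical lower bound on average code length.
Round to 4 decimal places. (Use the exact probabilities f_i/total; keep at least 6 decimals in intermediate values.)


Per-symbol terms -p_i * log2(p_i) with p_i = f_i/75:
  p = 6/75 = 0.080000: log2(p) = -3.643856, -p*log2(p) = 0.291508
  p = 20/75 = 0.266667: log2(p) = -1.906891, -p*log2(p) = 0.508504
  p = 18/75 = 0.240000: log2(p) = -2.058894, -p*log2(p) = 0.494134
  p = 16/75 = 0.213333: log2(p) = -2.228819, -p*log2(p) = 0.475481
  p = 15/75 = 0.200000: log2(p) = -2.321928, -p*log2(p) = 0.464386
H = 0.291508 + 0.508504 + 0.494134 + 0.475481 + 0.464386 = 2.234013

H = 2.234 bits/symbol


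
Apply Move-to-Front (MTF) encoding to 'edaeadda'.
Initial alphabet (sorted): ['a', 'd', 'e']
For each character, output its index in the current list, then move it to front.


MTF encoding:
'e': index 2 in ['a', 'd', 'e'] -> ['e', 'a', 'd']
'd': index 2 in ['e', 'a', 'd'] -> ['d', 'e', 'a']
'a': index 2 in ['d', 'e', 'a'] -> ['a', 'd', 'e']
'e': index 2 in ['a', 'd', 'e'] -> ['e', 'a', 'd']
'a': index 1 in ['e', 'a', 'd'] -> ['a', 'e', 'd']
'd': index 2 in ['a', 'e', 'd'] -> ['d', 'a', 'e']
'd': index 0 in ['d', 'a', 'e'] -> ['d', 'a', 'e']
'a': index 1 in ['d', 'a', 'e'] -> ['a', 'd', 'e']


Output: [2, 2, 2, 2, 1, 2, 0, 1]


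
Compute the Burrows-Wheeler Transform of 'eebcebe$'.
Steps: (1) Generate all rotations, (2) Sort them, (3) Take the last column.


Rotations (sorted):
  0: $eebcebe -> last char: e
  1: bcebe$ee -> last char: e
  2: be$eebce -> last char: e
  3: cebe$eeb -> last char: b
  4: e$eebceb -> last char: b
  5: ebcebe$e -> last char: e
  6: ebe$eebc -> last char: c
  7: eebcebe$ -> last char: $


BWT = eeebbec$


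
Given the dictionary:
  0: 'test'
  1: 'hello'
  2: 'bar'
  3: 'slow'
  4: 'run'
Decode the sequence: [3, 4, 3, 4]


Look up each index in the dictionary:
  3 -> 'slow'
  4 -> 'run'
  3 -> 'slow'
  4 -> 'run'

Decoded: "slow run slow run"


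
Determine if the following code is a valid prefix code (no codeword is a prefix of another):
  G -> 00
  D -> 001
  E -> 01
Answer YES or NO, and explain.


Checking each pair (does one codeword prefix another?):
  G='00' vs D='001': prefix -- VIOLATION

NO -- this is NOT a valid prefix code. G (00) is a prefix of D (001).


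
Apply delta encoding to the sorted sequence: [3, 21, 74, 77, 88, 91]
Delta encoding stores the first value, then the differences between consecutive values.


First value: 3
Deltas:
  21 - 3 = 18
  74 - 21 = 53
  77 - 74 = 3
  88 - 77 = 11
  91 - 88 = 3


Delta encoded: [3, 18, 53, 3, 11, 3]


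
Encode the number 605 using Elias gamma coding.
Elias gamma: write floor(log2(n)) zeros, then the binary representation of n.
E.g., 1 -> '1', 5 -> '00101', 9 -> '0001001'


num_bits = floor(log2(605)) + 1 = 10
leading_zeros = num_bits - 1 = 9
binary(605) = 1001011101

Elias gamma(605) = '000000000' + '1001011101' = 0000000001001011101 (19 bits)


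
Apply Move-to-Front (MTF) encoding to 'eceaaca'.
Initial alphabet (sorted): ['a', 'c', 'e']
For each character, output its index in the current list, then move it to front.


MTF encoding:
'e': index 2 in ['a', 'c', 'e'] -> ['e', 'a', 'c']
'c': index 2 in ['e', 'a', 'c'] -> ['c', 'e', 'a']
'e': index 1 in ['c', 'e', 'a'] -> ['e', 'c', 'a']
'a': index 2 in ['e', 'c', 'a'] -> ['a', 'e', 'c']
'a': index 0 in ['a', 'e', 'c'] -> ['a', 'e', 'c']
'c': index 2 in ['a', 'e', 'c'] -> ['c', 'a', 'e']
'a': index 1 in ['c', 'a', 'e'] -> ['a', 'c', 'e']


Output: [2, 2, 1, 2, 0, 2, 1]


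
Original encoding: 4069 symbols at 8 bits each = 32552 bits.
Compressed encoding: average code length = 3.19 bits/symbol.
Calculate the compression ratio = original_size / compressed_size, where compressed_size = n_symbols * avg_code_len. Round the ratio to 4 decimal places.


original_size = n_symbols * orig_bits = 4069 * 8 = 32552 bits
compressed_size = n_symbols * avg_code_len = 4069 * 3.19 = 12980.11 bits
ratio = original_size / compressed_size = 32552 / 12980.11 = 2.5078

Compression ratio = 2.5078


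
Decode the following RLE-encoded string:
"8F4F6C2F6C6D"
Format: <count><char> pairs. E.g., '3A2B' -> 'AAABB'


Expanding each <count><char> pair:
  8F -> 'FFFFFFFF'
  4F -> 'FFFF'
  6C -> 'CCCCCC'
  2F -> 'FF'
  6C -> 'CCCCCC'
  6D -> 'DDDDDD'

Decoded = FFFFFFFFFFFFCCCCCCFFCCCCCCDDDDDD


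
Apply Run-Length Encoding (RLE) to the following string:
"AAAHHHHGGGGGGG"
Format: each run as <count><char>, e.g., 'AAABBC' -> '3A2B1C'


Scanning runs left to right:
  i=0: run of 'A' x 3 -> '3A'
  i=3: run of 'H' x 4 -> '4H'
  i=7: run of 'G' x 7 -> '7G'

RLE = 3A4H7G


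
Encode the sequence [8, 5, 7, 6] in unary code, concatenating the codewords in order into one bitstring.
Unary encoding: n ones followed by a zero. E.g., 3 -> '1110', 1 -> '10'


Encode each number as n ones followed by a terminating 0:
  8 -> 111111110 (9 bits)
  5 -> 111110 (6 bits)
  7 -> 11111110 (8 bits)
  6 -> 1111110 (7 bits)
Total length = 9 + 6 + 8 + 7 = 30 bits.

Unary([8, 5, 7, 6]) = 111111110111110111111101111110 (30 bits)


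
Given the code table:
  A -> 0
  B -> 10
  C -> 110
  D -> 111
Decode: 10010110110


Decoding:
10 -> B
0 -> A
10 -> B
110 -> C
110 -> C


Result: BABCC


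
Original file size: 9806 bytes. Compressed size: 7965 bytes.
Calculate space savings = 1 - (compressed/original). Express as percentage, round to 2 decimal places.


ratio = compressed/original = 7965/9806 = 0.812258
savings = 1 - ratio = 1 - 0.812258 = 0.187742
as a percentage: 0.187742 * 100 = 18.77%

Space savings = 1 - 7965/9806 = 18.77%


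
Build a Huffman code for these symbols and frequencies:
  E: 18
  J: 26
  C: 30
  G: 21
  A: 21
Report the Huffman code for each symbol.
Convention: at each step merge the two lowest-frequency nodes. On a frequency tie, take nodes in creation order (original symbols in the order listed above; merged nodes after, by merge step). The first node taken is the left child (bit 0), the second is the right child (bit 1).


Huffman tree construction:
Step 1: Merge E(18) + G(21) = 39
Step 2: Merge A(21) + J(26) = 47
Step 3: Merge C(30) + (E+G)(39) = 69
Step 4: Merge (A+J)(47) + (C+(E+G))(69) = 116
Read each symbol's code off the tree from the root (left child = 0, right child = 1).

Codes:
  E: 110 (length 3)
  J: 01 (length 2)
  C: 10 (length 2)
  G: 111 (length 3)
  A: 00 (length 2)
Average code length: 271/116 = 2.3362 bits/symbol


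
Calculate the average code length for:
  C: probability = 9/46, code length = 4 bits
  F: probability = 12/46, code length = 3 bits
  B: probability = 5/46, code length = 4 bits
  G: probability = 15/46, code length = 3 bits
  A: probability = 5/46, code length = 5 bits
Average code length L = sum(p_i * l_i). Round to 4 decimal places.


Weighted contributions p_i * l_i:
  C: (9/46) * 4 = 36/46
  F: (12/46) * 3 = 36/46
  B: (5/46) * 4 = 20/46
  G: (15/46) * 3 = 45/46
  A: (5/46) * 5 = 25/46
Sum = (36 + 36 + 20 + 45 + 25)/46 = 162/46

L = 162/46 = 3.5217 bits/symbol


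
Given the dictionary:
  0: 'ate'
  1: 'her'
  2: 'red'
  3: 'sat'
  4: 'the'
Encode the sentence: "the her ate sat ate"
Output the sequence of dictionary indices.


Look up each word in the dictionary:
  'the' -> 4
  'her' -> 1
  'ate' -> 0
  'sat' -> 3
  'ate' -> 0

Encoded: [4, 1, 0, 3, 0]


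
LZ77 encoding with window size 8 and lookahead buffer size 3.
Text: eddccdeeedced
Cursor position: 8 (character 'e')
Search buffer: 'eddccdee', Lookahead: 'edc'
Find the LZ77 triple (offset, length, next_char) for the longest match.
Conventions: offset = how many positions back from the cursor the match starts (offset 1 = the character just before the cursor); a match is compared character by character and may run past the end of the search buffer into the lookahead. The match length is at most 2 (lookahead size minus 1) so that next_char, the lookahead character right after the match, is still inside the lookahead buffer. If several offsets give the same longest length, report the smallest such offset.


Try each offset into the search buffer:
  offset=1 (pos 7, char 'e'): match length 1
  offset=2 (pos 6, char 'e'): match length 1
  offset=3 (pos 5, char 'd'): match length 0
  offset=4 (pos 4, char 'c'): match length 0
  offset=5 (pos 3, char 'c'): match length 0
  offset=6 (pos 2, char 'd'): match length 0
  offset=7 (pos 1, char 'd'): match length 0
  offset=8 (pos 0, char 'e'): match length 2
Longest match has length 2 at offset 8.
next_char = character at position 8 + 2 = 10 -> 'c'

Best match: offset=8, length=2 (matching 'ed' starting at position 0)
LZ77 triple: (8, 2, 'c')


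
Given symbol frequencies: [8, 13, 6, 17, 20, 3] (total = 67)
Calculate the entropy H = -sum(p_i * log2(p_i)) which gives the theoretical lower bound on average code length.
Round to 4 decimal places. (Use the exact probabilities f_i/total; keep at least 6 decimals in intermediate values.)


Per-symbol terms -p_i * log2(p_i) with p_i = f_i/67:
  p = 8/67 = 0.119403: log2(p) = -3.066089, -p*log2(p) = 0.366100
  p = 13/67 = 0.194030: log2(p) = -2.365649, -p*log2(p) = 0.459007
  p = 6/67 = 0.089552: log2(p) = -3.481127, -p*log2(p) = 0.311743
  p = 17/67 = 0.253731: log2(p) = -1.978626, -p*log2(p) = 0.502040
  p = 20/67 = 0.298507: log2(p) = -1.744161, -p*log2(p) = 0.520645
  p = 3/67 = 0.044776: log2(p) = -4.481127, -p*log2(p) = 0.200647
H = 0.366100 + 0.459007 + 0.311743 + 0.502040 + 0.520645 + 0.200647 = 2.360182

H = 2.3602 bits/symbol


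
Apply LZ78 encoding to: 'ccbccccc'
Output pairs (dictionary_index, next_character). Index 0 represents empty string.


LZ78 encoding steps:
Dictionary: {0: ''}
Step 1: w='' (idx 0), next='c' -> output (0, 'c'), add 'c' as idx 1
Step 2: w='c' (idx 1), next='b' -> output (1, 'b'), add 'cb' as idx 2
Step 3: w='c' (idx 1), next='c' -> output (1, 'c'), add 'cc' as idx 3
Step 4: w='cc' (idx 3), next='c' -> output (3, 'c'), add 'ccc' as idx 4


Encoded: [(0, 'c'), (1, 'b'), (1, 'c'), (3, 'c')]


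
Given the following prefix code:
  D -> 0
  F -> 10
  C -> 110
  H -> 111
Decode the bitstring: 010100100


Decoding step by step:
Bits 0 -> D
Bits 10 -> F
Bits 10 -> F
Bits 0 -> D
Bits 10 -> F
Bits 0 -> D


Decoded message: DFFDFD


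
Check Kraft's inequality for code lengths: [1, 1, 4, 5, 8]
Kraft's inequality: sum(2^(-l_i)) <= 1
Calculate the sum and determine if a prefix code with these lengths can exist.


Sum = 2^(-1) + 2^(-1) + 2^(-4) + 2^(-5) + 2^(-8)
    = 0.5 + 0.5 + 0.0625 + 0.03125 + 0.00390625
    = 281/256 = 1.09765625
Since 1.09765625 > 1, Kraft's inequality is NOT satisfied.
A prefix code with these lengths CANNOT exist.

Kraft sum = 1.09765625. Not satisfied.


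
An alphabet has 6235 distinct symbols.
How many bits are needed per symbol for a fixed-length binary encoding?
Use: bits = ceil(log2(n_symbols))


log2(6235) = 12.6062
Bracket: 2^12 = 4096 < 6235 <= 2^13 = 8192
So ceil(log2(6235)) = 13

bits = ceil(log2(6235)) = ceil(12.6062) = 13 bits


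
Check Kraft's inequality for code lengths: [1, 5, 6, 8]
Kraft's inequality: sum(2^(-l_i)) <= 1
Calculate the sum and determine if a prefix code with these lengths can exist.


Sum = 2^(-1) + 2^(-5) + 2^(-6) + 2^(-8)
    = 0.5 + 0.03125 + 0.015625 + 0.00390625
    = 141/256 = 0.55078125
Since 0.55078125 <= 1, Kraft's inequality IS satisfied.
A prefix code with these lengths CAN exist.

Kraft sum = 0.55078125. Satisfied.


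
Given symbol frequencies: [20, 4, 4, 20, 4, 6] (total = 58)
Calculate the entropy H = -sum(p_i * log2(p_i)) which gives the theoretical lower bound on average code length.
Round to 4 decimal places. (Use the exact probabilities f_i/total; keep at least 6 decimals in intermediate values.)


Per-symbol terms -p_i * log2(p_i) with p_i = f_i/58:
  p = 20/58 = 0.344828: log2(p) = -1.536053, -p*log2(p) = 0.529673
  p = 4/58 = 0.068966: log2(p) = -3.857981, -p*log2(p) = 0.266068
  p = 4/58 = 0.068966: log2(p) = -3.857981, -p*log2(p) = 0.266068
  p = 20/58 = 0.344828: log2(p) = -1.536053, -p*log2(p) = 0.529673
  p = 4/58 = 0.068966: log2(p) = -3.857981, -p*log2(p) = 0.266068
  p = 6/58 = 0.103448: log2(p) = -3.273018, -p*log2(p) = 0.338588
H = 0.529673 + 0.266068 + 0.266068 + 0.529673 + 0.266068 + 0.338588 = 2.196138

H = 2.1961 bits/symbol


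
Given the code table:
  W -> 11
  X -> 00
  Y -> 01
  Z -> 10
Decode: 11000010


Decoding:
11 -> W
00 -> X
00 -> X
10 -> Z


Result: WXXZ


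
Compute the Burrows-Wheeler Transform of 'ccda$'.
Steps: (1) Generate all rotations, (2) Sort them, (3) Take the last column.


Rotations (sorted):
  0: $ccda -> last char: a
  1: a$ccd -> last char: d
  2: ccda$ -> last char: $
  3: cda$c -> last char: c
  4: da$cc -> last char: c


BWT = ad$cc
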